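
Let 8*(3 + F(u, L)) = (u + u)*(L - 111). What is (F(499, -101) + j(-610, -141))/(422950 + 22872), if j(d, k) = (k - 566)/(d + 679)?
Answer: -1825757/30761718 ≈ -0.059352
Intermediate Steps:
F(u, L) = -3 + u*(-111 + L)/4 (F(u, L) = -3 + ((u + u)*(L - 111))/8 = -3 + ((2*u)*(-111 + L))/8 = -3 + (2*u*(-111 + L))/8 = -3 + u*(-111 + L)/4)
j(d, k) = (-566 + k)/(679 + d)
(F(499, -101) + j(-610, -141))/(422950 + 22872) = ((-3 - 111/4*499 + (1/4)*(-101)*499) + (-566 - 141)/(679 - 610))/(422950 + 22872) = ((-3 - 55389/4 - 50399/4) - 707/69)/445822 = (-26450 + (1/69)*(-707))*(1/445822) = (-26450 - 707/69)*(1/445822) = -1825757/69*1/445822 = -1825757/30761718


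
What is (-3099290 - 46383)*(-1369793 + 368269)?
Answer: 3150467005652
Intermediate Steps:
(-3099290 - 46383)*(-1369793 + 368269) = -3145673*(-1001524) = 3150467005652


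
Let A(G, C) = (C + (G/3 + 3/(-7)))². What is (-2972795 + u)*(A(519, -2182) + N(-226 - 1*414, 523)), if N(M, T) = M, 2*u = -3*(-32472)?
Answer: -578445802730652/49 ≈ -1.1805e+13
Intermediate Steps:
u = 48708 (u = (-3*(-32472))/2 = (½)*97416 = 48708)
A(G, C) = (-3/7 + C + G/3)² (A(G, C) = (C + (G*(⅓) + 3*(-⅐)))² = (C + (G/3 - 3/7))² = (C + (-3/7 + G/3))² = (-3/7 + C + G/3)²)
(-2972795 + u)*(A(519, -2182) + N(-226 - 1*414, 523)) = (-2972795 + 48708)*((-9 + 7*519 + 21*(-2182))²/441 + (-226 - 1*414)) = -2924087*((-9 + 3633 - 45822)²/441 + (-226 - 414)) = -2924087*((1/441)*(-42198)² - 640) = -2924087*((1/441)*1780671204 - 640) = -2924087*(197852356/49 - 640) = -2924087*197820996/49 = -578445802730652/49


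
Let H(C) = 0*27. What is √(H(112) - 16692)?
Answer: 2*I*√4173 ≈ 129.2*I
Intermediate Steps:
H(C) = 0
√(H(112) - 16692) = √(0 - 16692) = √(-16692) = 2*I*√4173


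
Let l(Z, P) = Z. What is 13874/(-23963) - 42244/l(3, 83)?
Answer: -1012334594/71889 ≈ -14082.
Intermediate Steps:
13874/(-23963) - 42244/l(3, 83) = 13874/(-23963) - 42244/3 = 13874*(-1/23963) - 42244*1/3 = -13874/23963 - 42244/3 = -1012334594/71889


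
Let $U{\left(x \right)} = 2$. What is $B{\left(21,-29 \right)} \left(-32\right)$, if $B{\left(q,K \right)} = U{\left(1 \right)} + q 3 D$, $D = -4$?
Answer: $8000$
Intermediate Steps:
$B{\left(q,K \right)} = 2 - 12 q$ ($B{\left(q,K \right)} = 2 + q 3 \left(-4\right) = 2 + 3 q \left(-4\right) = 2 - 12 q$)
$B{\left(21,-29 \right)} \left(-32\right) = \left(2 - 252\right) \left(-32\right) = \left(-250\right) \left(-32\right) = 8000$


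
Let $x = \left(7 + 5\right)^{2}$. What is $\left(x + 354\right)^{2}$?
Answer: $248004$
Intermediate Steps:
$x = 144$ ($x = 12^{2} = 144$)
$\left(x + 354\right)^{2} = \left(144 + 354\right)^{2} = 498^{2} = 248004$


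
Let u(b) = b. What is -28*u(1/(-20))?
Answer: 7/5 ≈ 1.4000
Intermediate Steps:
-28*u(1/(-20)) = -28/(-20) = -28*(-1/20) = 7/5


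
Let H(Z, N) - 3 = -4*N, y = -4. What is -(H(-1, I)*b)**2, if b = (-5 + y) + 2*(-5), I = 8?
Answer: -303601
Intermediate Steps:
H(Z, N) = 3 - 4*N
b = -19 (b = (-5 - 4) + 2*(-5) = -9 - 10 = -19)
-(H(-1, I)*b)**2 = -((3 - 4*8)*(-19))**2 = -((3 - 32)*(-19))**2 = -(-29*(-19))**2 = -1*551**2 = -1*303601 = -303601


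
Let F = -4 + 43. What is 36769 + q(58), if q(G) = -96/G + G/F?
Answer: 41585549/1131 ≈ 36769.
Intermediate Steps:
F = 39
q(G) = -96/G + G/39
36769 + q(58) = 36769 + (-96/58 + (1/39)*58) = 36769 + (-96*1/58 + 58/39) = 36769 + (-48/29 + 58/39) = 36769 - 190/1131 = 41585549/1131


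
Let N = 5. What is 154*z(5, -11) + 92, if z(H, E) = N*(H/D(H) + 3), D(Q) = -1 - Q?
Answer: 5281/3 ≈ 1760.3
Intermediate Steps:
z(H, E) = 15 + 5*H/(-1 - H) (z(H, E) = 5*(H/(-1 - H) + 3) = 5*(3 + H/(-1 - H)) = 15 + 5*H/(-1 - H))
154*z(5, -11) + 92 = 154*(5*(3 + 2*5)/(1 + 5)) + 92 = 154*(5*(3 + 10)/6) + 92 = 154*(5*(1/6)*13) + 92 = 154*(65/6) + 92 = 5005/3 + 92 = 5281/3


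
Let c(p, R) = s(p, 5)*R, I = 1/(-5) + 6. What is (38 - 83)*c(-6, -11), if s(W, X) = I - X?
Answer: 396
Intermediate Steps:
I = 29/5 (I = -⅕ + 6 = 29/5 ≈ 5.8000)
s(W, X) = 29/5 - X
c(p, R) = 4*R/5 (c(p, R) = (29/5 - 1*5)*R = (29/5 - 5)*R = 4*R/5)
(38 - 83)*c(-6, -11) = (38 - 83)*((⅘)*(-11)) = -45*(-44/5) = 396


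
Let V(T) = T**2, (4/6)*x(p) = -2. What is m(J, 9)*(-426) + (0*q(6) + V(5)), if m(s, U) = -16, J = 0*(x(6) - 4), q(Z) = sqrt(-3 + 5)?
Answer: 6841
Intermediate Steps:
q(Z) = sqrt(2)
x(p) = -3 (x(p) = (3/2)*(-2) = -3)
J = 0 (J = 0*(-3 - 4) = 0*(-7) = 0)
m(J, 9)*(-426) + (0*q(6) + V(5)) = -16*(-426) + (0*sqrt(2) + 5**2) = 6816 + (0 + 25) = 6816 + 25 = 6841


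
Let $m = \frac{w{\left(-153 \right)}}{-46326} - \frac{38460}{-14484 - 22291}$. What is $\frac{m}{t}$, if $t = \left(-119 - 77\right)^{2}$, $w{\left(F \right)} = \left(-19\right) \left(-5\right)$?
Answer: $\frac{355640867}{13089396475680} \approx 2.717 \cdot 10^{-5}$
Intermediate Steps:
$w{\left(F \right)} = 95$
$m = \frac{355640867}{340727730}$ ($m = \frac{95}{-46326} - \frac{38460}{-14484 - 22291} = 95 \left(- \frac{1}{46326}\right) - \frac{38460}{-14484 - 22291} = - \frac{95}{46326} - \frac{38460}{-36775} = - \frac{95}{46326} - - \frac{7692}{7355} = - \frac{95}{46326} + \frac{7692}{7355} = \frac{355640867}{340727730} \approx 1.0438$)
$t = 38416$ ($t = \left(-196\right)^{2} = 38416$)
$\frac{m}{t} = \frac{355640867}{340727730 \cdot 38416} = \frac{355640867}{340727730} \cdot \frac{1}{38416} = \frac{355640867}{13089396475680}$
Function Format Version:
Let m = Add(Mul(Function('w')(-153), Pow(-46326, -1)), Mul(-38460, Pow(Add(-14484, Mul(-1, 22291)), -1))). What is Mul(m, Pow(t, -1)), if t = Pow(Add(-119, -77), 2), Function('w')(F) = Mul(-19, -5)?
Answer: Rational(355640867, 13089396475680) ≈ 2.7170e-5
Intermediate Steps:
Function('w')(F) = 95
m = Rational(355640867, 340727730) (m = Add(Mul(95, Pow(-46326, -1)), Mul(-38460, Pow(Add(-14484, Mul(-1, 22291)), -1))) = Add(Mul(95, Rational(-1, 46326)), Mul(-38460, Pow(Add(-14484, -22291), -1))) = Add(Rational(-95, 46326), Mul(-38460, Pow(-36775, -1))) = Add(Rational(-95, 46326), Mul(-38460, Rational(-1, 36775))) = Add(Rational(-95, 46326), Rational(7692, 7355)) = Rational(355640867, 340727730) ≈ 1.0438)
t = 38416 (t = Pow(-196, 2) = 38416)
Mul(m, Pow(t, -1)) = Mul(Rational(355640867, 340727730), Pow(38416, -1)) = Mul(Rational(355640867, 340727730), Rational(1, 38416)) = Rational(355640867, 13089396475680)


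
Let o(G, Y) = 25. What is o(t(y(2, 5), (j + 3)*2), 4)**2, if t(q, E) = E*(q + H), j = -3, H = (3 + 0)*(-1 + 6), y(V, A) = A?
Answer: 625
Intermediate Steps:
H = 15 (H = 3*5 = 15)
t(q, E) = E*(15 + q) (t(q, E) = E*(q + 15) = E*(15 + q))
o(t(y(2, 5), (j + 3)*2), 4)**2 = 25**2 = 625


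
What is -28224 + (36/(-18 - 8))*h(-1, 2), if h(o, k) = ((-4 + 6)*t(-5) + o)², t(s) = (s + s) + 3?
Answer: -370962/13 ≈ -28536.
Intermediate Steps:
t(s) = 3 + 2*s (t(s) = 2*s + 3 = 3 + 2*s)
h(o, k) = (-14 + o)² (h(o, k) = ((-4 + 6)*(3 + 2*(-5)) + o)² = (2*(3 - 10) + o)² = (2*(-7) + o)² = (-14 + o)²)
-28224 + (36/(-18 - 8))*h(-1, 2) = -28224 + (36/(-18 - 8))*(-14 - 1)² = -28224 + (36/(-26))*(-15)² = -28224 - 1/26*36*225 = -28224 - 18/13*225 = -28224 - 4050/13 = -370962/13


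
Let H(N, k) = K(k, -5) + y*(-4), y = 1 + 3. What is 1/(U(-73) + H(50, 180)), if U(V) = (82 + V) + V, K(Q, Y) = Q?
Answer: 1/100 ≈ 0.010000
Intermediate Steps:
U(V) = 82 + 2*V
y = 4
H(N, k) = -16 + k (H(N, k) = k + 4*(-4) = k - 16 = -16 + k)
1/(U(-73) + H(50, 180)) = 1/((82 + 2*(-73)) + (-16 + 180)) = 1/((82 - 146) + 164) = 1/(-64 + 164) = 1/100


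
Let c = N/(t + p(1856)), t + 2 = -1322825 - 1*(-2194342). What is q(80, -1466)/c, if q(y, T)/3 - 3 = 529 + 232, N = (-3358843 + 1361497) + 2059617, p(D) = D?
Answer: 667255444/20757 ≈ 32146.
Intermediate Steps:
t = 871515 (t = -2 + (-1322825 - 1*(-2194342)) = -2 + (-1322825 + 2194342) = -2 + 871517 = 871515)
N = 62271 (N = -1997346 + 2059617 = 62271)
q(y, T) = 2292 (q(y, T) = 9 + 3*(529 + 232) = 9 + 3*761 = 9 + 2283 = 2292)
c = 62271/873371 (c = 62271/(871515 + 1856) = 62271/873371 ≈ 0.071300)
q(80, -1466)/c = 2292/(62271/873371) = 2292*(873371/62271) = 667255444/20757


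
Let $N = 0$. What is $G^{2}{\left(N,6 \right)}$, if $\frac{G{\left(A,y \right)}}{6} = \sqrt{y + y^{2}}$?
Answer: $1512$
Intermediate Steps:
$G{\left(A,y \right)} = 6 \sqrt{y + y^{2}}$
$G^{2}{\left(N,6 \right)} = \left(6 \sqrt{6 \left(1 + 6\right)}\right)^{2} = \left(6 \sqrt{6 \cdot 7}\right)^{2} = \left(6 \sqrt{42}\right)^{2} = 1512$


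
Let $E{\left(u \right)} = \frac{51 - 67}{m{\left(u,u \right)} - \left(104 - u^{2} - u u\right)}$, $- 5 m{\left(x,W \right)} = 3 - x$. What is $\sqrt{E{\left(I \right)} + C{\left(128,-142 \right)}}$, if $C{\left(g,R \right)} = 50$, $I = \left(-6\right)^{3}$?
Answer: $\frac{\sqrt{10849422936370}}{465821} \approx 7.0711$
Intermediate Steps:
$I = -216$
$m{\left(x,W \right)} = - \frac{3}{5} + \frac{x}{5}$ ($m{\left(x,W \right)} = - \frac{3 - x}{5} = - \frac{3}{5} + \frac{x}{5}$)
$E{\left(u \right)} = - \frac{16}{- \frac{523}{5} + 2 u^{2} + \frac{u}{5}}$ ($E{\left(u \right)} = \frac{51 - 67}{\left(- \frac{3}{5} + \frac{u}{5}\right) - \left(104 - u^{2} - u u\right)} = - \frac{16}{\left(- \frac{3}{5} + \frac{u}{5}\right) + \left(\left(u^{2} + u^{2}\right) - 104\right)} = - \frac{16}{\left(- \frac{3}{5} + \frac{u}{5}\right) + \left(2 u^{2} - 104\right)} = - \frac{16}{\left(- \frac{3}{5} + \frac{u}{5}\right) + \left(-104 + 2 u^{2}\right)} = - \frac{16}{- \frac{523}{5} + 2 u^{2} + \frac{u}{5}}$)
$\sqrt{E{\left(I \right)} + C{\left(128,-142 \right)}} = \sqrt{- \frac{80}{-523 - 216 + 10 \left(-216\right)^{2}} + 50} = \sqrt{- \frac{80}{-523 - 216 + 10 \cdot 46656} + 50} = \sqrt{- \frac{80}{-523 - 216 + 466560} + 50} = \sqrt{- \frac{80}{465821} + 50} = \sqrt{\frac{23290970}{465821}} = \frac{\sqrt{10849422936370}}{465821}$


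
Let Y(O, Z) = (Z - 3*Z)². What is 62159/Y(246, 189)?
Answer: 62159/142884 ≈ 0.43503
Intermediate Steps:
Y(O, Z) = 4*Z² (Y(O, Z) = (-2*Z)² = 4*Z²)
62159/Y(246, 189) = 62159/((4*189²)) = 62159/((4*35721)) = 62159/142884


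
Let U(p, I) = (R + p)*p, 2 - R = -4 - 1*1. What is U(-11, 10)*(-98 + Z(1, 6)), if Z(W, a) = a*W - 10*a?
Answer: -6688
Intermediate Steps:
R = 7 (R = 2 - (-4 - 1*1) = 2 - (-4 - 1) = 2 - 1*(-5) = 2 + 5 = 7)
U(p, I) = p*(7 + p) (U(p, I) = (7 + p)*p = p*(7 + p))
Z(W, a) = -10*a + W*a (Z(W, a) = W*a - 10*a = -10*a + W*a)
U(-11, 10)*(-98 + Z(1, 6)) = (-11*(7 - 11))*(-98 + 6*(-10 + 1)) = (-11*(-4))*(-98 + 6*(-9)) = 44*(-98 - 54) = 44*(-152) = -6688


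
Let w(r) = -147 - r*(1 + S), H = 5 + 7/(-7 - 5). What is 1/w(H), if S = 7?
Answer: -3/547 ≈ -0.0054845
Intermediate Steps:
H = 53/12 (H = 5 + 7/(-12) = 5 + 7*(-1/12) = 5 - 7/12 = 53/12 ≈ 4.4167)
w(r) = -147 - 8*r (w(r) = -147 - r*(1 + 7) = -147 - r*8 = -147 - 8*r)
1/w(H) = 1/(-147 - 8*53/12) = 1/(-147 - 106/3) = 1/(-547/3) = -3/547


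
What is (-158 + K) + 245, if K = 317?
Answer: 404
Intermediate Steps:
(-158 + K) + 245 = (-158 + 317) + 245 = 159 + 245 = 404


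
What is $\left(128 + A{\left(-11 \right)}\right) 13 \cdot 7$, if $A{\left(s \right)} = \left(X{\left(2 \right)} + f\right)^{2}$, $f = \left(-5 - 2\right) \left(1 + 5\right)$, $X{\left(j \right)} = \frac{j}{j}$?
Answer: $164619$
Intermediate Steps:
$X{\left(j \right)} = 1$
$f = -42$ ($f = \left(-7\right) 6 = -42$)
$A{\left(s \right)} = 1681$ ($A{\left(s \right)} = \left(1 - 42\right)^{2} = \left(-41\right)^{2} = 1681$)
$\left(128 + A{\left(-11 \right)}\right) 13 \cdot 7 = \left(128 + 1681\right) 13 \cdot 7 = 1809 \cdot 91 = 164619$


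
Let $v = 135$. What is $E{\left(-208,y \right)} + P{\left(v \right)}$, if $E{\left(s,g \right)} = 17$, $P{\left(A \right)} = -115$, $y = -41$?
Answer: $-98$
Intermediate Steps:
$E{\left(-208,y \right)} + P{\left(v \right)} = 17 - 115 = -98$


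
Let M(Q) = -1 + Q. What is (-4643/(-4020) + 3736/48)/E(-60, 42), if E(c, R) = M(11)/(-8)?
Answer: -317533/5025 ≈ -63.191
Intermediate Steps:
E(c, R) = -5/4 (E(c, R) = (-1 + 11)/(-8) = 10*(-⅛) = -5/4)
(-4643/(-4020) + 3736/48)/E(-60, 42) = (-4643/(-4020) + 3736/48)/(-5/4) = (-4643*(-1/4020) + 3736*(1/48))*(-⅘) = (4643/4020 + 467/6)*(-⅘) = (317533/4020)*(-⅘) = -317533/5025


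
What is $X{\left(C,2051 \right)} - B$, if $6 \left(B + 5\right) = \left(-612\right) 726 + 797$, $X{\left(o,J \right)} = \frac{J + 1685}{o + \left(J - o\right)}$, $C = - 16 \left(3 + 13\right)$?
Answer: $\frac{909733211}{12306} \approx 73926.0$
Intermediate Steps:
$C = -256$ ($C = \left(-16\right) 16 = -256$)
$X{\left(o,J \right)} = \frac{1685 + J}{J}$
$B = - \frac{443545}{6}$ ($B = -5 + \frac{\left(-612\right) 726 + 797}{6} = -5 + \frac{-444312 + 797}{6} = -5 + \frac{1}{6} \left(-443515\right) = -5 - \frac{443515}{6} = - \frac{443545}{6} \approx -73924.0$)
$X{\left(C,2051 \right)} - B = \frac{1685 + 2051}{2051} - - \frac{443545}{6} = \frac{1}{2051} \cdot 3736 + \frac{443545}{6} = \frac{3736}{2051} + \frac{443545}{6} = \frac{909733211}{12306}$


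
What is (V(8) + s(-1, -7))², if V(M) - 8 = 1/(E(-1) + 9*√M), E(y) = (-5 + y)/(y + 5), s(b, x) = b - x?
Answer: 145348288/741321 + 192896*√2/247107 ≈ 197.17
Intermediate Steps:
E(y) = (-5 + y)/(5 + y)
V(M) = 8 + 1/(-3/2 + 9*√M) (V(M) = 8 + 1/((-5 - 1)/(5 - 1) + 9*√M) = 8 + 1/(-6/4 + 9*√M) = 8 + 1/((¼)*(-6) + 9*√M) = 8 + 1/(-3/2 + 9*√M))
(V(8) + s(-1, -7))² = (2*(-11 + 72*√8)/(3*(-1 + 6*√8)) + (-1 - 1*(-7)))² = (2*(-11 + 72*(2*√2))/(3*(-1 + 6*(2*√2))) + (-1 + 7))² = (2*(-11 + 144*√2)/(3*(-1 + 12*√2)) + 6)² = (6 + 2*(-11 + 144*√2)/(3*(-1 + 12*√2)))²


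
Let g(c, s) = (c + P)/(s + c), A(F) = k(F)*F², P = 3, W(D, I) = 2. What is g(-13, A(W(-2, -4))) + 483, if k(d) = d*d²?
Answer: 9167/19 ≈ 482.47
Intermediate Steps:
k(d) = d³
A(F) = F⁵ (A(F) = F³*F² = F⁵)
g(c, s) = (3 + c)/(c + s) (g(c, s) = (c + 3)/(s + c) = (3 + c)/(c + s))
g(-13, A(W(-2, -4))) + 483 = (3 - 13)/(-13 + 2⁵) + 483 = -10/(-13 + 32) + 483 = -10/19 + 483 = 9167/19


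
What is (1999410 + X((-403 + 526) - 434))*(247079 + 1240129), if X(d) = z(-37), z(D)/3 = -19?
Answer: 2973453776424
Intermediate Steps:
z(D) = -57 (z(D) = 3*(-19) = -57)
X(d) = -57
(1999410 + X((-403 + 526) - 434))*(247079 + 1240129) = (1999410 - 57)*(247079 + 1240129) = 1999353*1487208 = 2973453776424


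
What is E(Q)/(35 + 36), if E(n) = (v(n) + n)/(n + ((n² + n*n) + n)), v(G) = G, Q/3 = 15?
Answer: 1/3266 ≈ 0.00030618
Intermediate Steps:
Q = 45 (Q = 3*15 = 45)
E(n) = 2*n/(2*n + 2*n²) (E(n) = (n + n)/(n + ((n² + n*n) + n)) = (2*n)/(n + ((n² + n²) + n)) = (2*n)/(n + (2*n² + n)) = (2*n)/(n + (n + 2*n²)) = (2*n)/(2*n + 2*n²) = 2*n/(2*n + 2*n²))
E(Q)/(35 + 36) = 1/((1 + 45)*(35 + 36)) = 1/(46*71) = (1/46)*(1/71) = 1/3266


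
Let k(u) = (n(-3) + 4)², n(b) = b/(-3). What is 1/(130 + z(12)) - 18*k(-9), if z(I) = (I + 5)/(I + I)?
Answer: -1411626/3137 ≈ -449.99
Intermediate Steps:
z(I) = (5 + I)/(2*I) (z(I) = (5 + I)/((2*I)) = (5 + I)*(1/(2*I)) = (5 + I)/(2*I))
n(b) = -b/3 (n(b) = b*(-⅓) = -b/3)
k(u) = 25 (k(u) = (-⅓*(-3) + 4)² = (1 + 4)² = 5² = 25)
1/(130 + z(12)) - 18*k(-9) = 1/(130 + (½)*(5 + 12)/12) - 18*25 = 1/(130 + (½)*(1/12)*17) - 450 = 1/(130 + 17/24) - 450 = 1/(3137/24) - 450 = 24/3137 - 450 = -1411626/3137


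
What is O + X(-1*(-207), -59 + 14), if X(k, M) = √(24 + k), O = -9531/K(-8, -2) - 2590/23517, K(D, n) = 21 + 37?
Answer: -224290747/1363986 + √231 ≈ -149.24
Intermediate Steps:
K(D, n) = 58
O = -224290747/1363986 (O = -9531/58 - 2590/23517 = -224290747/1363986 ≈ -164.44)
O + X(-1*(-207), -59 + 14) = -224290747/1363986 + √(24 - 1*(-207)) = -224290747/1363986 + √(24 + 207) = -224290747/1363986 + √231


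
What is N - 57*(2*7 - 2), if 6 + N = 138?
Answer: -552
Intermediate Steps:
N = 132 (N = -6 + 138 = 132)
N - 57*(2*7 - 2) = 132 - 57*(2*7 - 2) = 132 - 57*(14 - 2) = 132 - 57*12 = 132 - 684 = -552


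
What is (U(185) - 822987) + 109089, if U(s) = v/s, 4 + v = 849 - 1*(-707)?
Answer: -132069578/185 ≈ -7.1389e+5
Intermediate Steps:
v = 1552 (v = -4 + (849 - 1*(-707)) = -4 + (849 + 707) = -4 + 1556 = 1552)
U(s) = 1552/s
(U(185) - 822987) + 109089 = (1552/185 - 822987) + 109089 = -152251043/185 + 109089 = -132069578/185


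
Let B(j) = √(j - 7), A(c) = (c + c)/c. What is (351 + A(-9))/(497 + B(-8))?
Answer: 175441/247024 - 353*I*√15/247024 ≈ 0.71022 - 0.0055345*I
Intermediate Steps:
A(c) = 2 (A(c) = (2*c)/c = 2)
B(j) = √(-7 + j)
(351 + A(-9))/(497 + B(-8)) = (351 + 2)/(497 + √(-7 - 8)) = 353/(497 + √(-15)) = 353/(497 + I*√15)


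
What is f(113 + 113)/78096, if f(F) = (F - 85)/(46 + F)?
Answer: 47/7080704 ≈ 6.6378e-6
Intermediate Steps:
f(F) = (-85 + F)/(46 + F)
f(113 + 113)/78096 = ((-85 + (113 + 113))/(46 + (113 + 113)))/78096 = ((-85 + 226)/(46 + 226))*(1/78096) = (141/272)*(1/78096) = 47/7080704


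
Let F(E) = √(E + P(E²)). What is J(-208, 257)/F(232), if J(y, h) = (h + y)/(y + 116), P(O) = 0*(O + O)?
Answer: -49*√58/10672 ≈ -0.034967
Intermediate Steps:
P(O) = 0 (P(O) = 0*(2*O) = 0)
J(y, h) = (h + y)/(116 + y)
F(E) = √E (F(E) = √(E + 0) = √E)
J(-208, 257)/F(232) = ((257 - 208)/(116 - 208))/(√232) = (49/(-92))/((2*√58)) = (-1/92*49)*(√58/116) = -49*√58/10672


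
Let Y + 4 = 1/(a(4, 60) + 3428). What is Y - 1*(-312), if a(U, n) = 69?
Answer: 1077077/3497 ≈ 308.00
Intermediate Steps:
Y = -13987/3497 (Y = -4 + 1/(69 + 3428) = -4 + 1/3497 = -13987/3497 ≈ -3.9997)
Y - 1*(-312) = -13987/3497 - 1*(-312) = -13987/3497 + 312 = 1077077/3497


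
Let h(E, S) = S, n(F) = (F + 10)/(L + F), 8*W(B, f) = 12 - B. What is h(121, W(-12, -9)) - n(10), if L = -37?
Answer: 101/27 ≈ 3.7407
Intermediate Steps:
W(B, f) = 3/2 - B/8 (W(B, f) = (12 - B)/8 = 3/2 - B/8)
n(F) = (10 + F)/(-37 + F) (n(F) = (F + 10)/(-37 + F) = (10 + F)/(-37 + F))
h(121, W(-12, -9)) - n(10) = (3/2 - ⅛*(-12)) - (10 + 10)/(-37 + 10) = (3/2 + 3/2) - 20/(-27) = 3 - (-1)*20/27 = 3 - 1*(-20/27) = 3 + 20/27 = 101/27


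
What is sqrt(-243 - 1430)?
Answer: I*sqrt(1673) ≈ 40.902*I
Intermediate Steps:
sqrt(-243 - 1430) = sqrt(-1673) = I*sqrt(1673)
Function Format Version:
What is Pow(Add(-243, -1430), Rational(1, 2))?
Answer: Mul(I, Pow(1673, Rational(1, 2))) ≈ Mul(40.902, I)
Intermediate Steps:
Pow(Add(-243, -1430), Rational(1, 2)) = Pow(-1673, Rational(1, 2)) = Mul(I, Pow(1673, Rational(1, 2)))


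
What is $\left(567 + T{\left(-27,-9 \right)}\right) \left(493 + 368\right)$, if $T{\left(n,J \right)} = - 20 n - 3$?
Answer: $950544$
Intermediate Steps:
$T{\left(n,J \right)} = -3 - 20 n$
$\left(567 + T{\left(-27,-9 \right)}\right) \left(493 + 368\right) = \left(567 - -537\right) \left(493 + 368\right) = \left(567 + \left(-3 + 540\right)\right) 861 = \left(567 + 537\right) 861 = 1104 \cdot 861 = 950544$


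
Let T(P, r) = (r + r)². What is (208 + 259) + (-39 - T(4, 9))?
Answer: 104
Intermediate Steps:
T(P, r) = 4*r² (T(P, r) = (2*r)² = 4*r²)
(208 + 259) + (-39 - T(4, 9)) = (208 + 259) + (-39 - 4*9²) = 467 + (-39 - 4*81) = 467 + (-39 - 1*324) = 467 + (-39 - 324) = 467 - 363 = 104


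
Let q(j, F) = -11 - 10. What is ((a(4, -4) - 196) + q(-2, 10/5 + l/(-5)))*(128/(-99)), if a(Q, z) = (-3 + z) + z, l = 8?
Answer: 9728/33 ≈ 294.79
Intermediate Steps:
a(Q, z) = -3 + 2*z
q(j, F) = -21
((a(4, -4) - 196) + q(-2, 10/5 + l/(-5)))*(128/(-99)) = (((-3 + 2*(-4)) - 196) - 21)*(128/(-99)) = (((-3 - 8) - 196) - 21)*(128*(-1/99)) = ((-11 - 196) - 21)*(-128/99) = (-207 - 21)*(-128/99) = -228*(-128/99) = 9728/33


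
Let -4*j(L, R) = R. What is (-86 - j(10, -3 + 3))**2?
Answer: 7396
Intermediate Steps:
j(L, R) = -R/4
(-86 - j(10, -3 + 3))**2 = (-86 - (-1)*(-3 + 3)/4)**2 = (-86 - (-1)*0/4)**2 = (-86 - 1*0)**2 = (-86 + 0)**2 = (-86)**2 = 7396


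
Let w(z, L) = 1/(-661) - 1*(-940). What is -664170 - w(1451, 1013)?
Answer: -439637709/661 ≈ -6.6511e+5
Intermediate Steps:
w(z, L) = 621339/661 (w(z, L) = -1/661 + 940 = 621339/661)
-664170 - w(1451, 1013) = -664170 - 1*621339/661 = -664170 - 621339/661 = -439637709/661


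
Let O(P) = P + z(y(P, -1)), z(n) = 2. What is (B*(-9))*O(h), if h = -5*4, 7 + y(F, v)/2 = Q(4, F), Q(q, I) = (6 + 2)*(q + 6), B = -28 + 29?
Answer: 162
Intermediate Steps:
B = 1
Q(q, I) = 48 + 8*q (Q(q, I) = 8*(6 + q) = 48 + 8*q)
y(F, v) = 146 (y(F, v) = -14 + 2*(48 + 8*4) = -14 + 2*(48 + 32) = -14 + 2*80 = -14 + 160 = 146)
h = -20
O(P) = 2 + P (O(P) = P + 2 = 2 + P)
(B*(-9))*O(h) = (1*(-9))*(2 - 20) = -9*(-18) = 162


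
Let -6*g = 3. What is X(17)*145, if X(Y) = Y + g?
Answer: 4785/2 ≈ 2392.5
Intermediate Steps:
g = -½ (g = -⅙*3 = -½ ≈ -0.50000)
X(Y) = -½ + Y (X(Y) = Y - ½ = -½ + Y)
X(17)*145 = (-½ + 17)*145 = (33/2)*145 = 4785/2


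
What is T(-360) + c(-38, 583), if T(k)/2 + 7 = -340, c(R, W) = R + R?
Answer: -770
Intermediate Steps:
c(R, W) = 2*R
T(k) = -694 (T(k) = -14 + 2*(-340) = -14 - 680 = -694)
T(-360) + c(-38, 583) = -694 + 2*(-38) = -694 - 76 = -770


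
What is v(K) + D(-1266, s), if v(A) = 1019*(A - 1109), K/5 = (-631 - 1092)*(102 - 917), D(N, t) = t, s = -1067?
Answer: 7153497137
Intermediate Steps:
K = 7021225 (K = 5*((-631 - 1092)*(102 - 917)) = 5*(-1723*(-815)) = 5*1404245 = 7021225)
v(A) = -1130071 + 1019*A (v(A) = 1019*(-1109 + A) = -1130071 + 1019*A)
v(K) + D(-1266, s) = (-1130071 + 1019*7021225) - 1067 = (-1130071 + 7154628275) - 1067 = 7153498204 - 1067 = 7153497137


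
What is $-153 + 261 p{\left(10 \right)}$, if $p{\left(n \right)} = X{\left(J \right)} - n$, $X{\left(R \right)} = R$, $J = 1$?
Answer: $-2502$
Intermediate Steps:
$p{\left(n \right)} = 1 - n$
$-153 + 261 p{\left(10 \right)} = -153 + 261 \left(1 - 10\right) = -153 + 261 \left(-9\right) = -153 - 2349 = -2502$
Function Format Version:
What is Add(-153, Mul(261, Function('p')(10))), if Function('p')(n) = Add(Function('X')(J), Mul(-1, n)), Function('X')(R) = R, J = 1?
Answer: -2502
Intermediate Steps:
Function('p')(n) = Add(1, Mul(-1, n))
Add(-153, Mul(261, Function('p')(10))) = Add(-153, Mul(261, Add(1, Mul(-1, 10)))) = Add(-153, Mul(261, Add(1, -10))) = Add(-153, Mul(261, -9)) = Add(-153, -2349) = -2502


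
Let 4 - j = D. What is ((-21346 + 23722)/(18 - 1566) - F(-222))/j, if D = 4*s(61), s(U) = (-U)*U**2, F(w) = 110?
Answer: -1199/9760226 ≈ -0.00012285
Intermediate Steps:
s(U) = -U**3
D = -907924 (D = 4*(-1*61**3) = 4*(-1*226981) = 4*(-226981) = -907924)
j = 907928 (j = 4 - 1*(-907924) = 4 + 907924 = 907928)
((-21346 + 23722)/(18 - 1566) - F(-222))/j = ((-21346 + 23722)/(18 - 1566) - 1*110)/907928 = (2376/(-1548) - 110)*(1/907928) = (2376*(-1/1548) - 110)*(1/907928) = (-66/43 - 110)*(1/907928) = -4796/43*1/907928 = -1199/9760226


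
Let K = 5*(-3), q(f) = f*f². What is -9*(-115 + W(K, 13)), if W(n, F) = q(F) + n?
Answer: -18603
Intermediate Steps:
q(f) = f³
K = -15
W(n, F) = n + F³ (W(n, F) = F³ + n = n + F³)
-9*(-115 + W(K, 13)) = -9*(-115 + (-15 + 13³)) = -9*(-115 + (-15 + 2197)) = -9*(-115 + 2182) = -9*2067 = -18603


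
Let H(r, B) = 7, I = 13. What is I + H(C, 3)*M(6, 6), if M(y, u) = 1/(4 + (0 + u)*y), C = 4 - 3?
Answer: 527/40 ≈ 13.175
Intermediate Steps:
C = 1
M(y, u) = 1/(4 + u*y)
I + H(C, 3)*M(6, 6) = 13 + 7/(4 + 6*6) = 13 + 7/(4 + 36) = 13 + 7/40 = 527/40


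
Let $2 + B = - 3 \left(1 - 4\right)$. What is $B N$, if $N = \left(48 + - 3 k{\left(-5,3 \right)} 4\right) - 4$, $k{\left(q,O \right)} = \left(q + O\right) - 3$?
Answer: $728$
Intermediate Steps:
$k{\left(q,O \right)} = -3 + O + q$ ($k{\left(q,O \right)} = \left(O + q\right) - 3 = -3 + O + q$)
$B = 7$ ($B = -2 - 3 \left(1 - 4\right) = -2 - -9 = -2 + 9 = 7$)
$N = 104$ ($N = \left(48 + - 3 \left(-3 + 3 - 5\right) 4\right) - 4 = \left(48 + \left(-3\right) \left(-5\right) 4\right) - 4 = \left(48 + 15 \cdot 4\right) - 4 = \left(48 + 60\right) - 4 = 108 - 4 = 104$)
$B N = 7 \cdot 104 = 728$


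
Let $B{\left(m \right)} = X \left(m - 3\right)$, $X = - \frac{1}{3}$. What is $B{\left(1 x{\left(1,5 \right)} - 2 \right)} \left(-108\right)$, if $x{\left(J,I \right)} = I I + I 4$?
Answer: $1440$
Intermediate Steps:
$X = - \frac{1}{3}$ ($X = \left(-1\right) \frac{1}{3} = - \frac{1}{3} \approx -0.33333$)
$x{\left(J,I \right)} = I^{2} + 4 I$
$B{\left(m \right)} = 1 - \frac{m}{3}$ ($B{\left(m \right)} = - \frac{m - 3}{3} = - \frac{-3 + m}{3} = 1 - \frac{m}{3}$)
$B{\left(1 x{\left(1,5 \right)} - 2 \right)} \left(-108\right) = \left(1 - \frac{1 \cdot 5 \left(4 + 5\right) - 2}{3}\right) \left(-108\right) = \left(1 - \frac{1 \cdot 5 \cdot 9 - 2}{3}\right) \left(-108\right) = \left(1 - \frac{1 \cdot 45 - 2}{3}\right) \left(-108\right) = \left(1 - \frac{45 - 2}{3}\right) \left(-108\right) = \left(1 - \frac{43}{3}\right) \left(-108\right) = \left(- \frac{40}{3}\right) \left(-108\right) = 1440$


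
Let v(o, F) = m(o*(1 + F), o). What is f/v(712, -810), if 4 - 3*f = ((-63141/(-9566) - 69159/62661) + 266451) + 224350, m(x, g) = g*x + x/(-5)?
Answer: 490324067497715/1228808484205451472 ≈ 0.00039902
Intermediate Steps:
m(x, g) = -x/5 + g*x (m(x, g) = g*x + x*(-⅕) = g*x - x/5 = -x/5 + g*x)
v(o, F) = o*(1 + F)*(-⅕ + o) (v(o, F) = (o*(1 + F))*(-⅕ + o) = o*(1 + F)*(-⅕ + o))
f = -98064813499543/599415126 (f = 4/3 - (((-63141/(-9566) - 69159/62661) + 266451) + 224350)/3 = 4/3 - (((-63141*(-1/9566) - 69159*1/62661) + 266451) + 224350)/3 = 4/3 - (((63141/9566 - 23053/20887) + 266451) + 224350)/3 = 4/3 - ((1098301069/199805042 + 266451) + 224350)/3 = 4/3 - (53239351547011/199805042 + 224350)/3 = 4/3 - ⅓*98065612719711/199805042 = 4/3 - 32688537573237/199805042 = -98064813499543/599415126 ≈ -1.6360e+5)
f/v(712, -810) = -98064813499543*5/(712*(1 - 810)*(-1 + 5*712))/599415126 = -98064813499543*(-5/(576008*(-1 + 3560)))/599415126 = -98064813499543/(599415126*((⅕)*712*(-809)*3559)) = -98064813499543/(599415126*(-2050012472/5)) = -98064813499543/599415126*(-5/2050012472) = 490324067497715/1228808484205451472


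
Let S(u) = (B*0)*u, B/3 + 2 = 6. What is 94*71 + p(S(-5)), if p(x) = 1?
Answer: 6675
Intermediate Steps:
B = 12 (B = -6 + 3*6 = -6 + 18 = 12)
S(u) = 0 (S(u) = (12*0)*u = 0*u = 0)
94*71 + p(S(-5)) = 94*71 + 1 = 6674 + 1 = 6675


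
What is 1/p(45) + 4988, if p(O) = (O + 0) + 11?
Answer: 279329/56 ≈ 4988.0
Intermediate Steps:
p(O) = 11 + O (p(O) = O + 11 = 11 + O)
1/p(45) + 4988 = 1/(11 + 45) + 4988 = 1/56 + 4988 = 279329/56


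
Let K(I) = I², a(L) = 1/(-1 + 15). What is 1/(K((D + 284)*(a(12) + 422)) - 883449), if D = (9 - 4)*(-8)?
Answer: 49/519650637403 ≈ 9.4294e-11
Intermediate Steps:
a(L) = 1/14
D = -40 (D = 5*(-8) = -40)
1/(K((D + 284)*(a(12) + 422)) - 883449) = 1/(((-40 + 284)*(1/14 + 422))² - 883449) = 1/((244*(5909/14))² - 883449) = 1/((720898/7)² - 883449) = 1/(519693926404/49 - 883449) = 1/(519650637403/49) = 49/519650637403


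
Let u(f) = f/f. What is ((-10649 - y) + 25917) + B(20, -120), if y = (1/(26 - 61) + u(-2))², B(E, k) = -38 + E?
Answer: 18680094/1225 ≈ 15249.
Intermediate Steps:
u(f) = 1
y = 1156/1225 (y = (1/(26 - 61) + 1)² = (1/(-35) + 1)² = (-1/35 + 1)² = (34/35)² = 1156/1225 ≈ 0.94367)
((-10649 - y) + 25917) + B(20, -120) = ((-10649 - 1*1156/1225) + 25917) + (-38 + 20) = ((-10649 - 1156/1225) + 25917) - 18 = (-13046181/1225 + 25917) - 18 = 18702144/1225 - 18 = 18680094/1225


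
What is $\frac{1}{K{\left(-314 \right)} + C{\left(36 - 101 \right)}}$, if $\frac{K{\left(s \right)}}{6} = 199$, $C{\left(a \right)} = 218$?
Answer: $\frac{1}{1412} \approx 0.00070821$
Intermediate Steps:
$K{\left(s \right)} = 1194$ ($K{\left(s \right)} = 6 \cdot 199 = 1194$)
$\frac{1}{K{\left(-314 \right)} + C{\left(36 - 101 \right)}} = \frac{1}{1194 + 218} = \frac{1}{1412}$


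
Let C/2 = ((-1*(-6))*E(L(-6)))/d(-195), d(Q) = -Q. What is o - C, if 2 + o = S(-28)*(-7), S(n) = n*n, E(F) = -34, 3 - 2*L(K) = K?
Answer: -356714/65 ≈ -5487.9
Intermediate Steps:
L(K) = 3/2 - K/2
C = -136/65 (C = 2*((-1*(-6)*(-34))/((-1*(-195)))) = 2*((6*(-34))/195) = 2*(-204*1/195) = 2*(-68/65) = -136/65 ≈ -2.0923)
S(n) = n²
o = -5490 (o = -2 + (-28)²*(-7) = -2 + 784*(-7) = -2 - 5488 = -5490)
o - C = -5490 - 1*(-136/65) = -5490 + 136/65 = -356714/65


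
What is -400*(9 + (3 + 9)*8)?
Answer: -42000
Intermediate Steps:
-400*(9 + (3 + 9)*8) = -400*(9 + 12*8) = -400*(9 + 96) = -400*105 = -42000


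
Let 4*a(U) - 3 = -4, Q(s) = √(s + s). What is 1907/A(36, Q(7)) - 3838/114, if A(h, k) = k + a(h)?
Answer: 361/669 + 30512*√14/223 ≈ 512.49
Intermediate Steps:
Q(s) = √2*√s (Q(s) = √(2*s) = √2*√s)
a(U) = -¼ (a(U) = ¾ + (¼)*(-4) = ¾ - 1 = -¼)
A(h, k) = -¼ + k (A(h, k) = k - ¼ = -¼ + k)
1907/A(36, Q(7)) - 3838/114 = 1907/(-¼ + √2*√7) - 3838/114 = 1907/(-¼ + √14) - 3838*1/114 = 1907/(-¼ + √14) - 101/3 = -101/3 + 1907/(-¼ + √14)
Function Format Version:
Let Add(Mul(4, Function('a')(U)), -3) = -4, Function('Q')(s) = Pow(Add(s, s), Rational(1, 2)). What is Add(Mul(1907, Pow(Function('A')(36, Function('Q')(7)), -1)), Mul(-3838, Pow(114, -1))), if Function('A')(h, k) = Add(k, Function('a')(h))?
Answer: Add(Rational(361, 669), Mul(Rational(30512, 223), Pow(14, Rational(1, 2)))) ≈ 512.49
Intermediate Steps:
Function('Q')(s) = Mul(Pow(2, Rational(1, 2)), Pow(s, Rational(1, 2))) (Function('Q')(s) = Pow(Mul(2, s), Rational(1, 2)) = Mul(Pow(2, Rational(1, 2)), Pow(s, Rational(1, 2))))
Function('a')(U) = Rational(-1, 4) (Function('a')(U) = Add(Rational(3, 4), Mul(Rational(1, 4), -4)) = Add(Rational(3, 4), -1) = Rational(-1, 4))
Function('A')(h, k) = Add(Rational(-1, 4), k) (Function('A')(h, k) = Add(k, Rational(-1, 4)) = Add(Rational(-1, 4), k))
Add(Mul(1907, Pow(Function('A')(36, Function('Q')(7)), -1)), Mul(-3838, Pow(114, -1))) = Add(Mul(1907, Pow(Add(Rational(-1, 4), Mul(Pow(2, Rational(1, 2)), Pow(7, Rational(1, 2)))), -1)), Mul(-3838, Pow(114, -1))) = Add(Mul(1907, Pow(Add(Rational(-1, 4), Pow(14, Rational(1, 2))), -1)), Mul(-3838, Rational(1, 114))) = Add(Mul(1907, Pow(Add(Rational(-1, 4), Pow(14, Rational(1, 2))), -1)), Rational(-101, 3)) = Add(Rational(-101, 3), Mul(1907, Pow(Add(Rational(-1, 4), Pow(14, Rational(1, 2))), -1)))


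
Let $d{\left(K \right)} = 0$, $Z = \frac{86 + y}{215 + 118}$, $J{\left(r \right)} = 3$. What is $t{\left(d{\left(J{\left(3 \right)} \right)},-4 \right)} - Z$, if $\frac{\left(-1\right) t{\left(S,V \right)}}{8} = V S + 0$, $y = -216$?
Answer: $\frac{130}{333} \approx 0.39039$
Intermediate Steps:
$Z = - \frac{130}{333}$ ($Z = \frac{86 - 216}{215 + 118} = - \frac{130}{333} \approx -0.39039$)
$t{\left(S,V \right)} = - 8 S V$ ($t{\left(S,V \right)} = - 8 \left(V S + 0\right) = - 8 \left(S V + 0\right) = - 8 S V$)
$t{\left(d{\left(J{\left(3 \right)} \right)},-4 \right)} - Z = \left(-8\right) 0 \left(-4\right) - - \frac{130}{333} = 0 + \frac{130}{333} = \frac{130}{333}$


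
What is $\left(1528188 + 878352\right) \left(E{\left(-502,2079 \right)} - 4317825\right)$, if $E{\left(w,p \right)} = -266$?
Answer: $-10391658715140$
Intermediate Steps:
$\left(1528188 + 878352\right) \left(E{\left(-502,2079 \right)} - 4317825\right) = \left(1528188 + 878352\right) \left(-266 - 4317825\right) = 2406540 \left(-4318091\right) = -10391658715140$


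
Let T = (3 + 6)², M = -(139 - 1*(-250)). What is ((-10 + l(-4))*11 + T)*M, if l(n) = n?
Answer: 28397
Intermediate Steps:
M = -389 (M = -(139 + 250) = -1*389 = -389)
T = 81 (T = 9² = 81)
((-10 + l(-4))*11 + T)*M = ((-10 - 4)*11 + 81)*(-389) = (-14*11 + 81)*(-389) = (-154 + 81)*(-389) = -73*(-389) = 28397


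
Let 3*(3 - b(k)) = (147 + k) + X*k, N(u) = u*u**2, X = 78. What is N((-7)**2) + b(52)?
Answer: 348701/3 ≈ 1.1623e+5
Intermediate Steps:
N(u) = u**3
b(k) = -46 - 79*k/3 (b(k) = 3 - ((147 + k) + 78*k)/3 = 3 - (147 + 79*k)/3 = 3 + (-49 - 79*k/3) = -46 - 79*k/3)
N((-7)**2) + b(52) = ((-7)**2)**3 + (-46 - 79/3*52) = 49**3 + (-46 - 4108/3) = 117649 - 4246/3 = 348701/3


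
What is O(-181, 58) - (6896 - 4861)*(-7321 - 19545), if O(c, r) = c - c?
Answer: 54672310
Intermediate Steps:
O(c, r) = 0
O(-181, 58) - (6896 - 4861)*(-7321 - 19545) = 0 - (6896 - 4861)*(-7321 - 19545) = 0 - 2035*(-26866) = 0 - 1*(-54672310) = 0 + 54672310 = 54672310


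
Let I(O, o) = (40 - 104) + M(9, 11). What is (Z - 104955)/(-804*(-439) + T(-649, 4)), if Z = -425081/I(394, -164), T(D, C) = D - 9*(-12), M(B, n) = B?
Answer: -5347444/19382825 ≈ -0.27589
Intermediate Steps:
I(O, o) = -55 (I(O, o) = (40 - 104) + 9 = -64 + 9 = -55)
T(D, C) = 108 + D (T(D, C) = D + 108 = 108 + D)
Z = 425081/55 (Z = -425081/(-55) = -425081*(-1/55) = 425081/55 ≈ 7728.7)
(Z - 104955)/(-804*(-439) + T(-649, 4)) = (425081/55 - 104955)/(-804*(-439) + (108 - 649)) = -5347444/(55*(352956 - 541)) = -5347444/55/352415 = -5347444/55*1/352415 = -5347444/19382825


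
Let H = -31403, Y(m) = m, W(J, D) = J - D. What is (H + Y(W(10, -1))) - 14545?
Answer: -45937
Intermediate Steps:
(H + Y(W(10, -1))) - 14545 = (-31403 + (10 - 1*(-1))) - 14545 = (-31403 + (10 + 1)) - 14545 = (-31403 + 11) - 14545 = -31392 - 14545 = -45937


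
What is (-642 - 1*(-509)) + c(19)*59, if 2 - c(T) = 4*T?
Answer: -4499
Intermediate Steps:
c(T) = 2 - 4*T
(-642 - 1*(-509)) + c(19)*59 = (-642 - 1*(-509)) + (2 - 4*19)*59 = (-642 + 509) + (2 - 76)*59 = -133 - 74*59 = -133 - 4366 = -4499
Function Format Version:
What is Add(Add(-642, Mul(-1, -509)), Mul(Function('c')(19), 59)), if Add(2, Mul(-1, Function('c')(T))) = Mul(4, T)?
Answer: -4499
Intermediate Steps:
Function('c')(T) = Add(2, Mul(-4, T)) (Function('c')(T) = Add(2, Mul(-1, Mul(4, T))) = Add(2, Mul(-4, T)))
Add(Add(-642, Mul(-1, -509)), Mul(Function('c')(19), 59)) = Add(Add(-642, Mul(-1, -509)), Mul(Add(2, Mul(-4, 19)), 59)) = Add(Add(-642, 509), Mul(Add(2, -76), 59)) = Add(-133, Mul(-74, 59)) = Add(-133, -4366) = -4499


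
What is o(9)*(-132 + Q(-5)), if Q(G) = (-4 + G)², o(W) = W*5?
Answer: -2295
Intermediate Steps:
o(W) = 5*W
o(9)*(-132 + Q(-5)) = (5*9)*(-132 + (-4 - 5)²) = 45*(-132 + (-9)²) = 45*(-132 + 81) = 45*(-51) = -2295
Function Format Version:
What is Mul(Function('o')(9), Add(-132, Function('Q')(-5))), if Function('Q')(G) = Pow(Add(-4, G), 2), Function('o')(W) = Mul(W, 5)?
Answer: -2295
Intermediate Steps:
Function('o')(W) = Mul(5, W)
Mul(Function('o')(9), Add(-132, Function('Q')(-5))) = Mul(Mul(5, 9), Add(-132, Pow(Add(-4, -5), 2))) = Mul(45, Add(-132, Pow(-9, 2))) = Mul(45, Add(-132, 81)) = Mul(45, -51) = -2295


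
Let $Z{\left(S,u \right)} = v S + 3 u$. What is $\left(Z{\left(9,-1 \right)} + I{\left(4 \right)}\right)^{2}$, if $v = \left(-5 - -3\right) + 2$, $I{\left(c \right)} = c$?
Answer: $1$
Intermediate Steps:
$v = 0$ ($v = \left(-5 + 3\right) + 2 = -2 + 2 = 0$)
$Z{\left(S,u \right)} = 3 u$ ($Z{\left(S,u \right)} = 0 S + 3 u = 0 + 3 u = 3 u$)
$\left(Z{\left(9,-1 \right)} + I{\left(4 \right)}\right)^{2} = \left(3 \left(-1\right) + 4\right)^{2} = \left(-3 + 4\right)^{2} = 1^{2} = 1$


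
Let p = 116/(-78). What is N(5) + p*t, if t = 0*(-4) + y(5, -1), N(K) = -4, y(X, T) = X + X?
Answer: -736/39 ≈ -18.872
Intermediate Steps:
y(X, T) = 2*X
p = -58/39 (p = 116*(-1/78) = -58/39 ≈ -1.4872)
t = 10 (t = 0*(-4) + 2*5 = 0 + 10 = 10)
N(5) + p*t = -4 - 58/39*10 = -4 - 580/39 = -736/39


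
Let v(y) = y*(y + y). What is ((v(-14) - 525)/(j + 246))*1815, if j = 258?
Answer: -11495/24 ≈ -478.96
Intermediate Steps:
v(y) = 2*y² (v(y) = y*(2*y) = 2*y²)
((v(-14) - 525)/(j + 246))*1815 = ((2*(-14)² - 525)/(258 + 246))*1815 = ((2*196 - 525)/504)*1815 = ((392 - 525)*(1/504))*1815 = -133*1/504*1815 = -19/72*1815 = -11495/24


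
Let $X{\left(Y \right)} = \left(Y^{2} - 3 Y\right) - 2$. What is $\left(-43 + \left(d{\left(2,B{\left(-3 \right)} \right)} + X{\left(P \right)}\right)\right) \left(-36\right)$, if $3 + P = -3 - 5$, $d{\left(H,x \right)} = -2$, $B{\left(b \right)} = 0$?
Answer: $-3852$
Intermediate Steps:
$P = -11$ ($P = -3 - 8 = -11$)
$X{\left(Y \right)} = -2 + Y^{2} - 3 Y$
$\left(-43 + \left(d{\left(2,B{\left(-3 \right)} \right)} + X{\left(P \right)}\right)\right) \left(-36\right) = \left(-43 - -150\right) \left(-36\right) = \left(-43 + \left(-2 + \left(-2 + 121 + 33\right)\right)\right) \left(-36\right) = \left(-43 + \left(-2 + 152\right)\right) \left(-36\right) = \left(-43 + 150\right) \left(-36\right) = 107 \left(-36\right) = -3852$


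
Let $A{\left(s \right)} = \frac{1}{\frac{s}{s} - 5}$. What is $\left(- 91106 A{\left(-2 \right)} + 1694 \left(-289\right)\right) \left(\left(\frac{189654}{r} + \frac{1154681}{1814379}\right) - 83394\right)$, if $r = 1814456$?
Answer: $\frac{6102491486307355182573}{156767183944} \approx 3.8927 \cdot 10^{10}$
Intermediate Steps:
$A{\left(s \right)} = - \frac{1}{4}$ ($A{\left(s \right)} = \frac{1}{1 - 5} = \frac{1}{-4} = - \frac{1}{4}$)
$\left(- 91106 A{\left(-2 \right)} + 1694 \left(-289\right)\right) \left(\left(\frac{189654}{r} + \frac{1154681}{1814379}\right) - 83394\right) = \left(\left(-91106\right) \left(- \frac{1}{4}\right) + 1694 \left(-289\right)\right) \left(\left(\frac{189654}{1814456} + \frac{1154681}{1814379}\right) - 83394\right) = \left(\frac{45553}{2} - 489566\right) \left(\left(189654 \cdot \frac{1}{1814456} + 1154681 \cdot \frac{1}{1814379}\right) - 83394\right) = - \frac{933579 \left(\left(\frac{94827}{907228} + \frac{1154681}{1814379}\right) - 83394\right)}{2} = - \frac{933579 \left(\frac{174230150243}{235150775916} - 83394\right)}{2} = \left(- \frac{933579}{2}\right) \left(- \frac{19609989576588661}{235150775916}\right) = \frac{6102491486307355182573}{156767183944}$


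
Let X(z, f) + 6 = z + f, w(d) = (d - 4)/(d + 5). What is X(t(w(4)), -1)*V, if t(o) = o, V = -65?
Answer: 455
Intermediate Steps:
w(d) = (-4 + d)/(5 + d)
X(z, f) = -6 + f + z (X(z, f) = -6 + (z + f) = -6 + (f + z) = -6 + f + z)
X(t(w(4)), -1)*V = (-6 - 1 + (-4 + 4)/(5 + 4))*(-65) = (-6 - 1 + 0/9)*(-65) = (-6 - 1 + (⅑)*0)*(-65) = (-6 - 1 + 0)*(-65) = -7*(-65) = 455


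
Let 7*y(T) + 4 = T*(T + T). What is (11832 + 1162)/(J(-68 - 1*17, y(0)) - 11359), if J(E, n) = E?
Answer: -6497/5722 ≈ -1.1354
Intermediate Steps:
y(T) = -4/7 + 2*T²/7 (y(T) = -4/7 + (T*(T + T))/7 = -4/7 + (T*(2*T))/7 = -4/7 + (2*T²)/7 = -4/7 + 2*T²/7)
(11832 + 1162)/(J(-68 - 1*17, y(0)) - 11359) = (11832 + 1162)/((-68 - 1*17) - 11359) = 12994/((-68 - 17) - 11359) = 12994/(-85 - 11359) = 12994/(-11444) = 12994*(-1/11444) = -6497/5722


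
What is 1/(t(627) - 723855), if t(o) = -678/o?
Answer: -209/151285921 ≈ -1.3815e-6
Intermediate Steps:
1/(t(627) - 723855) = 1/(-678/627 - 723855) = 1/(-678*1/627 - 723855) = 1/(-226/209 - 723855) = 1/(-151285921/209) = -209/151285921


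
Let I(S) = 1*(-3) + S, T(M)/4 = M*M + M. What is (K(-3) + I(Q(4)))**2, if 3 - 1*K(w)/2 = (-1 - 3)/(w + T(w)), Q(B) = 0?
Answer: 5041/441 ≈ 11.431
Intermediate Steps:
T(M) = 4*M + 4*M**2 (T(M) = 4*(M*M + M) = 4*(M**2 + M) = 4*(M + M**2) = 4*M + 4*M**2)
K(w) = 6 + 8/(w + 4*w*(1 + w)) (K(w) = 6 - 2*(-1 - 3)/(w + 4*w*(1 + w)) = 6 - (-8)/(w + 4*w*(1 + w)) = 6 + 8/(w + 4*w*(1 + w)))
I(S) = -3 + S
(K(-3) + I(Q(4)))**2 = (2*(4 + 12*(-3)**2 + 15*(-3))/(-3*(5 + 4*(-3))) + (-3 + 0))**2 = (2*(-1/3)*(4 + 12*9 - 45)/(5 - 12) - 3)**2 = (2*(-1/3)*(4 + 108 - 45)/(-7) - 3)**2 = (2*(-1/3)*(-1/7)*67 - 3)**2 = (134/21 - 3)**2 = (71/21)**2 = 5041/441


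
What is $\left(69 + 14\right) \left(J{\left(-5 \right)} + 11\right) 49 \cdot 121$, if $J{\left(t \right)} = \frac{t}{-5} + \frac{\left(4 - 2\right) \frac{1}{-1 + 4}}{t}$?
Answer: $\frac{87595046}{15} \approx 5.8397 \cdot 10^{6}$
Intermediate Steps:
$J{\left(t \right)} = - \frac{t}{5} + \frac{2}{3 t}$ ($J{\left(t \right)} = t \left(- \frac{1}{5}\right) + \frac{2 \cdot \frac{1}{3}}{t} = - \frac{t}{5} + \frac{2 \cdot \frac{1}{3}}{t} = - \frac{t}{5} + \frac{2}{3 t}$)
$\left(69 + 14\right) \left(J{\left(-5 \right)} + 11\right) 49 \cdot 121 = \left(69 + 14\right) \left(\left(\left(- \frac{1}{5}\right) \left(-5\right) + \frac{2}{3 \left(-5\right)}\right) + 11\right) 49 \cdot 121 = 83 \left(\left(1 + \frac{2}{3} \left(- \frac{1}{5}\right)\right) + 11\right) 49 \cdot 121 = 83 \left(\left(1 - \frac{2}{15}\right) + 11\right) 49 \cdot 121 = 83 \left(\frac{13}{15} + 11\right) 49 \cdot 121 = 83 \cdot \frac{178}{15} \cdot 49 \cdot 121 = \frac{14774}{15} \cdot 49 \cdot 121 = \frac{723926}{15} \cdot 121 = \frac{87595046}{15}$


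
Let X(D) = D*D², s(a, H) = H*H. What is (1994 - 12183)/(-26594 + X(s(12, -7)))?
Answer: -10189/91055 ≈ -0.11190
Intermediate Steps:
s(a, H) = H²
X(D) = D³
(1994 - 12183)/(-26594 + X(s(12, -7))) = (1994 - 12183)/(-26594 + ((-7)²)³) = -10189/(-26594 + 49³) = -10189/(-26594 + 117649) = -10189/91055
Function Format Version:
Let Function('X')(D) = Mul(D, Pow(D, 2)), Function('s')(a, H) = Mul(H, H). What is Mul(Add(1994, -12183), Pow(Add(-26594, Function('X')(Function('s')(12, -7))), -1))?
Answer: Rational(-10189, 91055) ≈ -0.11190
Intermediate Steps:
Function('s')(a, H) = Pow(H, 2)
Function('X')(D) = Pow(D, 3)
Mul(Add(1994, -12183), Pow(Add(-26594, Function('X')(Function('s')(12, -7))), -1)) = Mul(Add(1994, -12183), Pow(Add(-26594, Pow(Pow(-7, 2), 3)), -1)) = Mul(-10189, Pow(Add(-26594, Pow(49, 3)), -1)) = Mul(-10189, Pow(Add(-26594, 117649), -1)) = Mul(-10189, Pow(91055, -1)) = Mul(-10189, Rational(1, 91055)) = Rational(-10189, 91055)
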